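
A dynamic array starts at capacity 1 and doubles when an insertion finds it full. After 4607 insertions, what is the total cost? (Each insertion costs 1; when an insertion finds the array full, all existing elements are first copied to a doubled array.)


Insertion cost: 4607 (one per element)
Resizes occur just before inserting elements 2, 3, 5, 9, ...
Elements copied at each resize: 1 + 2 + 4 + 8 + 16 + 32 + 64 + 128 + 256 + 512 + 1024 + 2048 + 4096
Sum of copies = 8191 (geometric series: 2^k - 1)
Total = 4607 + 8191 = 12798


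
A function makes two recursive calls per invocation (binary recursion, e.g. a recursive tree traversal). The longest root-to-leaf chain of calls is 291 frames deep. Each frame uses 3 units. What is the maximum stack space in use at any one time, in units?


Binary recursion: the two calls run one after the other, so only one root-to-leaf chain of frames is on the stack at a time.
Maximum depth (longest chain) = 291 frames
Each frame = 3 units
Max stack space = 291 * 3 = 873


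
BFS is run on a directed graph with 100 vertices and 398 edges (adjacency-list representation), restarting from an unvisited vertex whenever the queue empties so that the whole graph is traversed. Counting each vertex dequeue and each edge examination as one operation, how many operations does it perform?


A full BFS traversal dequeues each vertex exactly once and examines each directed edge exactly once.
V = 100 (vertex processing cost)
E = 398 (edge examination cost)
Total operations proportional to V + E = 100 + 398 = 498


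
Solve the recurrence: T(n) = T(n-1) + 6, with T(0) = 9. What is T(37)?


Unrolling the recurrence:
T(37) = T(36) + 6
       = T(35) + 6 + 6
       = T(34) + 6*3
       ...
       = T(0) + 6*37
       = 9 + 222 = 231


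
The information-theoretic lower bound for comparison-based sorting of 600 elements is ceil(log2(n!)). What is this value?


A binary decision tree of height h has at most 2^h leaves and needs at least n! of them, so h >= ceil(log2(n!)).
600! is far too large to multiply out, so use Stirling's series:
  ln(n!) ~ n ln n - n + (1/2) ln(2 pi n) + 1/(12n)  (error below 1/(360 n^3), negligible here)
  ln(600) = 6.3969297
  n ln n = 600 * 6.3969297 = 3838.1578
  (1/2) ln(2 pi * 600) = (1/2) ln(3769.9112) = 4.1174
  1/(12*600) = 0.0001
  ln(600!) ~ 3838.1578 - 600 + 4.1174 + 0.0001 = 3242.2753
Convert to base 2: log2(600!) = 3242.2753 / ln 2 = 3242.2753 / 0.69314718 = 4677.6145
ceil(4677.6145) = 4678


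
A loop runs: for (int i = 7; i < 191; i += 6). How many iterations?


Loop starts at i = 7, increments by 6, stops when i >= 191.
Number of iterations = ceil((191 - 7) / 6)
= ceil(184 / 6)
= 31


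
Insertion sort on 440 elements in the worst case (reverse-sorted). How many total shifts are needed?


In the worst case (reverse-sorted), each element shifts past all previous:
  Element 1: 1 shifts
  Element 2: 2 shifts
  Element 3: 3 shifts
  Element 4: 4 shifts
  Element 5: 5 shifts
  ...
  Element 439: 439 shifts
Total = 1 + 2 + ... + 439
= 440*(440-1)/2 = 96580


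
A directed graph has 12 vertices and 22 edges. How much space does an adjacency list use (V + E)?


Adjacency list: one list head per vertex + one entry per edge
Vertex heads: 12
Edge entries: 22
Total = 12 + 22 = 34


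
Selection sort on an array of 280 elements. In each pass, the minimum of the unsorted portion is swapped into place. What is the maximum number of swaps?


Selection sort performs one swap per pass:
  Pass 1: find min in positions 0 to 279, swap with position 0
  Pass 2: find min in positions 1 to 279, swap with position 1
  Pass 3: find min in positions 2 to 279, swap with position 2
  Pass 4: find min in positions 3 to 279, swap with position 3
  Pass 5: find min in positions 4 to 279, swap with position 4
  ... (274 more passes)
Total passes (and swaps) = n - 1 = 280 - 1 = 279


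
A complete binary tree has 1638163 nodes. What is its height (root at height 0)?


In a complete binary tree, level k holds nodes 2^k .. 2^(k+1)-1 (1-indexed).
Height = floor(log2(n)) = floor(log2(1638163)) = 20
Check: 2^20 = 1048576 <= 1638163 < 2097152 = 2^21


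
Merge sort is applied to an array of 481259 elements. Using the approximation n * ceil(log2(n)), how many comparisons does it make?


Merge sort divides the array into halves recursively.
Number of levels = ceil(log2(481259)) = 19
At each level, approximately n = 481259 comparisons are needed for merging.
Total comparisons ~ n * ceil(log2(n)) = 481259 * 19 = 9143921


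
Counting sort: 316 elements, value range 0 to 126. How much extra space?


n = 316 (output array)
k = 127 (count array for 127 distinct values)
Extra space = 316 + 127 = 443


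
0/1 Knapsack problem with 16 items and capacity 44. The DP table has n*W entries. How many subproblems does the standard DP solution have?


The DP table is indexed by (item, capacity).
Rows: 16 items
Columns: 44 capacity values (1 to W)
Total subproblems = 16 * 44 = 704


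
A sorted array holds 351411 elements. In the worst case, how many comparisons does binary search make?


Halving sequence: 351411 -> 175705 -> 87852 -> 43926 -> 21963 -> 10981 -> 5490 -> 2745 -> 1372 -> 686 -> 343 -> 171 -> 85 -> 42 -> 21 -> 10 -> 5 -> 2 -> 1
Number of halvings = 18
Max comparisons = 18 + 1 = 19


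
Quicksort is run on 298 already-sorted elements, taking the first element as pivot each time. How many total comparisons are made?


Sum of comparisons per partition:
297 + 296 + ... + 1 + 0
= 298 * (298 - 1) / 2
= 298 * 297 / 2
= 44253


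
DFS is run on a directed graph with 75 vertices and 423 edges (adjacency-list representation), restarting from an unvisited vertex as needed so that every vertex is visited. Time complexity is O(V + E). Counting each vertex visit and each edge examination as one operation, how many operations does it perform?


A full DFS traversal processes each vertex exactly once (push/pop on stack).
Each directed edge is examined once.
V = 75, E = 423
V + E = 498


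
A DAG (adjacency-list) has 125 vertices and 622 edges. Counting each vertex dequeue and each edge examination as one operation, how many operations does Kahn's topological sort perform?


V = 125 (vertex processing)
E = 622 (edge processing)
V + E = 125 + 622 = 747


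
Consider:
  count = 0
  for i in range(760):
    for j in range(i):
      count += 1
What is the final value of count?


For each i, the inner loop runs i times:
  i=0: inner runs 0 times
  i=1: inner runs 1 time
  i=2: inner runs 2 times
  i=3: inner runs 3 times
  i=4: inner runs 4 times
  i=5: inner runs 5 times
  i=6: inner runs 6 times
  i=7: inner runs 7 times
  ...
Total = 0 + 1 + 2 + ... + 759 = 760*(760-1)/2 = 288420


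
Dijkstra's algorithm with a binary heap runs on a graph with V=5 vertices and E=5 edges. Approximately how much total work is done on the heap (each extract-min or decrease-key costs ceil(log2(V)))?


Dijkstra with a binary heap: each vertex is extracted once, each edge may relax once.
Each heap operation costs O(log V).
V + E = 5 + 5 = 10
ceil(log2(5)) = 3 (since 2^2 = 4 < 5 <= 8 = 2^3)
Total heap work = (V+E) * ceil(log2(V)) = 10 * 3 = 30


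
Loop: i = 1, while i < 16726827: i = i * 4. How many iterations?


i multiplies by 4 each step:
i = 1 -> 4 -> 16 -> 64 -> 256 -> 1024 -> 4096 -> 16384 -> 65536 -> 262144 -> 1048576 -> 4194304 -> 16777216 (stop)
Iterations = ceil(log_4(16726827)) = 12


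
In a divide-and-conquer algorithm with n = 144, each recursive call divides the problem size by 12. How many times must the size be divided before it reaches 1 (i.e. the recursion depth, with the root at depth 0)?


Number of divisions = log_12(144)
Sizes: 144 -> 12 -> 1 (2 divisions)
Recursion depth = 2


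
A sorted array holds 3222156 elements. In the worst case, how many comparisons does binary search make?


Halving sequence: 3222156 -> 1611078 -> 805539 -> 402769 -> 201384 -> 100692 -> 50346 -> 25173 -> 12586 -> 6293 -> 3146 -> 1573 -> 786 -> 393 -> 196 -> 98 -> 49 -> 24 -> 12 -> 6 -> 3 -> 1
Number of halvings = 21
Max comparisons = 21 + 1 = 22


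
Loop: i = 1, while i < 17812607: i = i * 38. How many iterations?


i multiplies by 38 each step:
i = 1 -> 38 -> 1444 -> 54872 -> 2085136 -> 79235168 (stop)
Iterations = ceil(log_38(17812607)) = 5


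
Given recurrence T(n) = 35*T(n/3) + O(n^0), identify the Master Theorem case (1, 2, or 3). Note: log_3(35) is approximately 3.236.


Master Theorem parameters: a=35, b=3, c=0
log_b(a) = 3.236
Compare b^c with a: 3^0 = 1 < 35, so c < log_b(a).
Comparing c=0 vs log_b(a)=3.236:
0 < 3.236 => Case 1
Result: T(n) = O(n^(log_3 35)) ~ O(n^3.236)
Master Theorem case = 1


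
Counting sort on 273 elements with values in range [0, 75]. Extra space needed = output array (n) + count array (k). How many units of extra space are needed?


Output array size: 273 (to store sorted result)
Count array size: 76 (one slot per possible value, range 0 to 75)
Total extra space = 273 + 76 = 349


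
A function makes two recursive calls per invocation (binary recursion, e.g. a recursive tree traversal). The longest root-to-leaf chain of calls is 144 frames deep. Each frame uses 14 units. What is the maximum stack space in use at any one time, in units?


Binary recursion: the two calls run one after the other, so only one root-to-leaf chain of frames is on the stack at a time.
Maximum depth (longest chain) = 144 frames
Each frame = 14 units
Max stack space = 144 * 14 = 2016


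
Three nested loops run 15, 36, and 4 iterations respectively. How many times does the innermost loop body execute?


Loop 1 (outermost): 15 iterations
Loop 2 (middle): 36 iterations per outer
Loop 3 (innermost): 4 iterations per middle
Total = 15 * 36 * 4 = 2160


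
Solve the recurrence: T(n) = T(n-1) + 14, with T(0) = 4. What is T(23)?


Unrolling the recurrence:
T(23) = T(22) + 14
       = T(21) + 14 + 14
       = T(20) + 14*3
       ...
       = T(0) + 14*23
       = 4 + 322 = 326


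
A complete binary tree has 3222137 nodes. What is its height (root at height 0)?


In a complete binary tree, level k holds nodes 2^k .. 2^(k+1)-1 (1-indexed).
Height = floor(log2(n)) = floor(log2(3222137)) = 21
Check: 2^21 = 2097152 <= 3222137 < 4194304 = 2^22


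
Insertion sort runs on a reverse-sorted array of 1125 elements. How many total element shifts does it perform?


Sum of shifts = 1 + 2 + 3 + ... + 1124
= 1125 * 1124 / 2
= 1264500 / 2
= 632250


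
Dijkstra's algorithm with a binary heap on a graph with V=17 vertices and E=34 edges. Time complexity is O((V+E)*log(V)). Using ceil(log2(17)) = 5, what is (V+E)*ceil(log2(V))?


Dijkstra with a binary heap: each vertex is extracted once, each edge may relax once.
Each heap operation costs O(log V).
V + E = 17 + 34 = 51
ceil(log2(17)) = 5 (since 2^4 = 16 < 17 <= 32 = 2^5)
Total heap work = (V+E) * ceil(log2(V)) = 51 * 5 = 255


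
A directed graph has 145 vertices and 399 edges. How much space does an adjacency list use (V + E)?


Adjacency list: one list head per vertex + one entry per edge
Vertex heads: 145
Edge entries: 399
Total = 145 + 399 = 544


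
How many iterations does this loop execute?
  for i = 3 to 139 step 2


The loop variable i takes values starting at 3 and increments by 2 each iteration.
Sequence: i = 3, 5, 7, 9, 11, 13, 15, 17, 19, ...
The upper bound 139 is inclusive, so the count is floor((last - first) / step) + 1:
floor((139 - 3) / 2) + 1 = floor(136/2) + 1 = 68 + 1 = 69


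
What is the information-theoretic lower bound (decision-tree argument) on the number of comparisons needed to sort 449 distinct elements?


A binary decision tree of height h has at most 2^h leaves and needs at least n! of them, so h >= ceil(log2(n!)).
449! is far too large to multiply out, so use Stirling's series:
  ln(n!) ~ n ln n - n + (1/2) ln(2 pi n) + 1/(12n)  (error below 1/(360 n^3), negligible here)
  ln(449) = 6.1070229
  n ln n = 449 * 6.1070229 = 2742.0533
  (1/2) ln(2 pi * 449) = (1/2) ln(2821.1502) = 3.9724
  1/(12*449) = 0.0002
  ln(449!) ~ 2742.0533 - 449 + 3.9724 + 0.0002 = 2297.0259
Convert to base 2: log2(449!) = 2297.0259 / ln 2 = 2297.0259 / 0.69314718 = 3313.9079
ceil(3313.9079) = 3314


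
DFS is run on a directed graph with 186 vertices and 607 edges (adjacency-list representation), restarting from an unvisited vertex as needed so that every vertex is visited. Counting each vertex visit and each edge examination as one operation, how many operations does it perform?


A full DFS traversal processes each vertex exactly once (push/pop on stack).
Each directed edge is examined once.
V = 186, E = 607
V + E = 793


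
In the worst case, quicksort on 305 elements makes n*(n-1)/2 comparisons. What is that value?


Sum of comparisons per partition:
304 + 303 + ... + 1 + 0
= 305 * (305 - 1) / 2
= 305 * 304 / 2
= 46360


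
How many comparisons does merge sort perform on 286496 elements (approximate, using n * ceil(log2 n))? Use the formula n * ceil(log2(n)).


Recursion depth: ceil(log2(286496)) = 19
Each recursion level merges n = 286496 elements
Total = 286496 * 19 = 5443424


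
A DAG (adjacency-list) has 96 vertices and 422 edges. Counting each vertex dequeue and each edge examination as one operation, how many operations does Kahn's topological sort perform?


V = 96 (vertex processing)
E = 422 (edge processing)
V + E = 96 + 422 = 518


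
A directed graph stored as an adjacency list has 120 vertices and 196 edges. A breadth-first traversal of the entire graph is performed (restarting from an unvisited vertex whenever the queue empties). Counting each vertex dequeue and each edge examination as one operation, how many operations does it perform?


A full BFS traversal dequeues each vertex once and examines each edge once.
Vertex visits: 120
Edge visits: 196
V + E = 120 + 196 = 316


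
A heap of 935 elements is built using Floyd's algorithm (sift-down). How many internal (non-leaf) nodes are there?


Leaf nodes occupy roughly half the array.
Sift-down is called for each internal node, starting from the last one.
Internal nodes = floor(n/2) = floor(935/2) = 467


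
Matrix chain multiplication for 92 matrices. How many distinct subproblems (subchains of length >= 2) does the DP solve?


Subproblems are indexed by (i, j) where i < j.
Number of such pairs = n*(n-1)/2
= 92 * 91 / 2
= 4186


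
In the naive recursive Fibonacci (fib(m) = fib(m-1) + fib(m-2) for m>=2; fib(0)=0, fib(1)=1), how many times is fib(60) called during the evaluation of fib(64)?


Let N(m) = number of times fib(m) is called while evaluating fib(64).
N(64) = 1 (the initial call).
N(63) = 1 (only fib(64) calls it).
For 1 <= m <= 62: fib(m) is called by fib(m+1) and fib(m+2), so
  N(m) = N(m+1) + N(m+2).
fib(0) is called only by fib(2), so N(0) = N(2).
Walk down from m=64:
  N(64)=1, N(63)=1, N(62)=2, N(61)=3, N(60)=5
N(60) = 5


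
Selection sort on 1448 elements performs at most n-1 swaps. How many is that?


Each of the 1447 passes places one element in its final position.
Pass 1: swap minimum into position 0
Pass 2: swap minimum of remaining into position 1
...
Pass 1447: last two elements, one swap
Maximum swaps = 1448 - 1 = 1447


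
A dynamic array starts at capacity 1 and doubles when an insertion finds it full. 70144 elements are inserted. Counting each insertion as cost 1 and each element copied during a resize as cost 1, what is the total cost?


n = 70144
Insertion costs: 70144
Resizes copy 1, 2, 4, ... up to the largest power of 2 that is <= n-1 = 70143, i.e. 65536.
Copy costs = 1 + 2 + 4 + 8 + 16 + 32 + 64 + 128 + 256 + 512 + 1024 + 2048 + 4096 + 8192 + 16384 + 32768 + 65536 = 131071
Total = 70144 + 131071 = 201215


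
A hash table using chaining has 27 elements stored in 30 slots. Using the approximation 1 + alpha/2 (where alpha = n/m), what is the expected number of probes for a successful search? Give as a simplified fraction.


Load factor alpha = n/m = 27/30
Expected probes = 1 + alpha/2 = 1 + 27/(2*30)
= 1 + 27/60
= 60/60 + 27/60
= 87/60
Simplify: 29/20


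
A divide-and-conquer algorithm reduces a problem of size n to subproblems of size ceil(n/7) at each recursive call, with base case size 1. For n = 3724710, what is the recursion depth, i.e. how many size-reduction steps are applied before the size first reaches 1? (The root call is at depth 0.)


Each step divides the size by 7 (rounding up); after k steps the size is ceil(n/7^k), which equals 1 exactly when 7^k >= n.
So the depth is the smallest k with 7^k >= 3724710, i.e. ceil(log_7(3724710)).
7^7 = 823543 < 3724710 <= 5764801 = 7^8
Recursion depth = 8


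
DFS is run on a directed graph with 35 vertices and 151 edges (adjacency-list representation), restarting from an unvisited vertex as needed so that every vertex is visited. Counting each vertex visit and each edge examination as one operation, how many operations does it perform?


A full DFS traversal processes each vertex exactly once (push/pop on stack).
Each directed edge is examined once.
V = 35, E = 151
V + E = 186


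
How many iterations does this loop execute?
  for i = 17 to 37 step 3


The loop variable i takes values starting at 17 and increments by 3 each iteration.
Sequence: i = 17, 20, 23, 26, 29, 32, 35
The upper bound 37 is inclusive, so the count is floor((last - first) / step) + 1:
floor((37 - 17) / 3) + 1 = floor(20/3) + 1 = 6 + 1 = 7


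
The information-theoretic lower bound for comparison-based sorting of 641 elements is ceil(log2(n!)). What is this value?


A binary decision tree of height h has at most 2^h leaves and needs at least n! of them, so h >= ceil(log2(n!)).
641! is far too large to multiply out, so use Stirling's series:
  ln(n!) ~ n ln n - n + (1/2) ln(2 pi n) + 1/(12n)  (error below 1/(360 n^3), negligible here)
  ln(641) = 6.4630295
  n ln n = 641 * 6.4630295 = 4142.8019
  (1/2) ln(2 pi * 641) = (1/2) ln(4027.5218) = 4.1505
  1/(12*641) = 0.0001
  ln(641!) ~ 4142.8019 - 641 + 4.1505 + 0.0001 = 3505.9525
Convert to base 2: log2(641!) = 3505.9525 / ln 2 = 3505.9525 / 0.69314718 = 5058.0203
ceil(5058.0203) = 5059


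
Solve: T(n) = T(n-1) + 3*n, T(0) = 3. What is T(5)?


Expanding the recurrence:
T(5) = T(4) + 3*5
       = T(3) + 3*4 + 3*5
       ...
       = T(0) + 3*(1 + 2 + ... + 5)
       = 3 + 3 * 5*6/2
       = 3 + 3 * 15
       = 3 + 45 = 48


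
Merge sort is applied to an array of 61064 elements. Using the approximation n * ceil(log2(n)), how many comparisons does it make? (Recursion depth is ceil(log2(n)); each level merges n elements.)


Merge sort divides the array into halves recursively.
Number of levels = ceil(log2(61064)) = 16
At each level, approximately n = 61064 comparisons are needed for merging.
Total comparisons ~ n * ceil(log2(n)) = 61064 * 16 = 977024


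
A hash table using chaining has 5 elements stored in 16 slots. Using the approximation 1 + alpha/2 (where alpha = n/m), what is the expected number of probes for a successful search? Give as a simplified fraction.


Load factor alpha = n/m = 5/16
Expected probes = 1 + alpha/2 = 1 + 5/(2*16)
= 1 + 5/32
= 32/32 + 5/32
= 37/32


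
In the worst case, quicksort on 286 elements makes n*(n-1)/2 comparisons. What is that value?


Sum of comparisons per partition:
285 + 284 + ... + 1 + 0
= 286 * (286 - 1) / 2
= 286 * 285 / 2
= 40755


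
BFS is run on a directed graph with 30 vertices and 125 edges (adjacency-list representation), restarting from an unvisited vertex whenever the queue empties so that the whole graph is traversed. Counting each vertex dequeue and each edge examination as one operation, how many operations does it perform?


A full BFS traversal dequeues each vertex exactly once and examines each directed edge exactly once.
V = 30 (vertex processing cost)
E = 125 (edge examination cost)
Total operations proportional to V + E = 30 + 125 = 155


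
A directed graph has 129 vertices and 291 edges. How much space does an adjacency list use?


Adjacency list: one list head per vertex + one entry per edge
Vertex heads: 129
Edge entries: 291
Total = 129 + 291 = 420


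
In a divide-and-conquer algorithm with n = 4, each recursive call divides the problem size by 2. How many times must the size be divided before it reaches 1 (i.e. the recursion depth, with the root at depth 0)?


Number of divisions = log_2(4)
Sizes: 4 -> 2 -> 1 (2 divisions)
Recursion depth = 2


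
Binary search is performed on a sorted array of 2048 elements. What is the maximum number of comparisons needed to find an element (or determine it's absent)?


Binary search halves the search space each comparison:
  Step 1: search space = 2048 -> 1024
  Step 2: search space = 1024 -> 512
  Step 3: search space = 512 -> 256
  Step 4: search space = 256 -> 128
  Step 5: search space = 128 -> 64
  Step 6: search space = 64 -> 32
  Step 7: search space = 32 -> 16
  Step 8: search space = 16 -> 8
  Step 9: search space = 8 -> 4
  Step 10: search space = 4 -> 2
  Step 11: search space = 2 -> 1
  Step 12: search space = 1 (final check)
Maximum comparisons = floor(log2(2048)) + 1 = 11 + 1 = 12


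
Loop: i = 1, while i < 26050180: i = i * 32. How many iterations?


i multiplies by 32 each step:
i = 1 -> 32 -> 1024 -> 32768 -> 1048576 -> 33554432 (stop)
Iterations = ceil(log_32(26050180)) = 5


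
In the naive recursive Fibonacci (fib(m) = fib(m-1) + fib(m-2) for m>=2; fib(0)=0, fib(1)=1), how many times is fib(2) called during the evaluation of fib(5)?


Let N(m) = number of times fib(m) is called while evaluating fib(5).
N(5) = 1 (the initial call).
N(4) = 1 (only fib(5) calls it).
For 1 <= m <= 3: fib(m) is called by fib(m+1) and fib(m+2), so
  N(m) = N(m+1) + N(m+2).
fib(0) is called only by fib(2), so N(0) = N(2).
Walk down from m=5:
  N(5)=1, N(4)=1, N(3)=2, N(2)=3
N(2) = 3


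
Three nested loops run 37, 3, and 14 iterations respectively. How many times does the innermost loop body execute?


Loop 1 (outermost): 37 iterations
Loop 2 (middle): 3 iterations per outer
Loop 3 (innermost): 14 iterations per middle
Total = 37 * 3 * 14 = 1554


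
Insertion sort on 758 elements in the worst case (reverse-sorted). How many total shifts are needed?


In the worst case (reverse-sorted), each element shifts past all previous:
  Element 1: 1 shifts
  Element 2: 2 shifts
  Element 3: 3 shifts
  Element 4: 4 shifts
  Element 5: 5 shifts
  ...
  Element 757: 757 shifts
Total = 1 + 2 + ... + 757
= 758*(758-1)/2 = 286903


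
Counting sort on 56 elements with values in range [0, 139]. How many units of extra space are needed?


Output array size: 56 (to store sorted result)
Count array size: 140 (one slot per possible value, range 0 to 139)
Total extra space = 56 + 140 = 196


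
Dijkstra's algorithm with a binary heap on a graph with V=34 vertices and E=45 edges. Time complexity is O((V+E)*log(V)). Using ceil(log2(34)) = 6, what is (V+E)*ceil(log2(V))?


Dijkstra with a binary heap: each vertex is extracted once, each edge may relax once.
Each heap operation costs O(log V).
V + E = 34 + 45 = 79
ceil(log2(34)) = 6 (since 2^5 = 32 < 34 <= 64 = 2^6)
Total heap work = (V+E) * ceil(log2(V)) = 79 * 6 = 474


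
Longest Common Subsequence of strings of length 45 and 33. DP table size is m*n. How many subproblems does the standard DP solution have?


DP table indexed by positions in both strings.
First string: 45 positions
Second string: 33 positions
Total = 45 * 33 = 1485


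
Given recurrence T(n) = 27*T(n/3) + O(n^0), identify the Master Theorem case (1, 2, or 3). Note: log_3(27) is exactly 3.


Master Theorem parameters: a=27, b=3, c=0
log_b(a) = 3
Compare b^c with a: 3^0 = 1 < 27, so c < log_b(a).
Comparing c=0 vs log_b(a)=3:
0 < 3 => Case 1
Result: T(n) = O(n^(log_3 27)) = O(n^3)
Master Theorem case = 1


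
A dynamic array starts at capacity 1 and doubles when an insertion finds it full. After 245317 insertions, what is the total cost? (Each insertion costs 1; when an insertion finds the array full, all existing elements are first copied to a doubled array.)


Insertion cost: 245317 (one per element)
Resizes occur just before inserting elements 2, 3, 5, 9, ...
Elements copied at each resize: 1 + 2 + 4 + 8 + 16 + 32 + 64 + 128 + 256 + 512 + 1024 + 2048 + 4096 + 8192 + 16384 + 32768 + 65536 + 131072
Sum of copies = 262143 (geometric series: 2^k - 1)
Total = 245317 + 262143 = 507460


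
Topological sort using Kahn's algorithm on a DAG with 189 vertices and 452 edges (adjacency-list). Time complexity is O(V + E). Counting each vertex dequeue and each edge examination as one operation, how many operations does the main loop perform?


Kahn's algorithm:
  1. Compute in-degrees: O(V + E)
  2. Process queue: each vertex dequeued once (O(V))
     each edge examined once (O(E))
Total = V + E = 189 + 452 = 641


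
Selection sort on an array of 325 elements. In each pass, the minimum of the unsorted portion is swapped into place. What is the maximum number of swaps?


Selection sort performs one swap per pass:
  Pass 1: find min in positions 0 to 324, swap with position 0
  Pass 2: find min in positions 1 to 324, swap with position 1
  Pass 3: find min in positions 2 to 324, swap with position 2
  Pass 4: find min in positions 3 to 324, swap with position 3
  Pass 5: find min in positions 4 to 324, swap with position 4
  ... (319 more passes)
Total passes (and swaps) = n - 1 = 325 - 1 = 324


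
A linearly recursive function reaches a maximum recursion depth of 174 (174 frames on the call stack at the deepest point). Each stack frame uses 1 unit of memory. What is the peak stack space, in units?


Maximum recursion depth = 174 frames
Memory per frame = 1 unit
Total stack space = depth * frame_size
= 174 * 1 = 174


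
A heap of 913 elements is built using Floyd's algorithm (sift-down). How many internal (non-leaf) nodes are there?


Leaf nodes occupy roughly half the array.
Sift-down is called for each internal node, starting from the last one.
Internal nodes = floor(n/2) = floor(913/2) = 456


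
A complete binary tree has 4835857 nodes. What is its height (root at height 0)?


In a complete binary tree, level k holds nodes 2^k .. 2^(k+1)-1 (1-indexed).
Height = floor(log2(n)) = floor(log2(4835857)) = 22
Check: 2^22 = 4194304 <= 4835857 < 8388608 = 2^23


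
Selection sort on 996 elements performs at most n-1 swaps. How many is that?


Each of the 995 passes places one element in its final position.
Pass 1: swap minimum into position 0
Pass 2: swap minimum of remaining into position 1
...
Pass 995: last two elements, one swap
Maximum swaps = 996 - 1 = 995


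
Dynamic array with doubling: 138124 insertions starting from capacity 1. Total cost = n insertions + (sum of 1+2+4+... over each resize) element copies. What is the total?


n = 138124
Insertion costs: 138124
Resizes copy 1, 2, 4, ... up to the largest power of 2 that is <= n-1 = 138123, i.e. 131072.
Copy costs = 1 + 2 + 4 + 8 + 16 + 32 + 64 + 128 + 256 + 512 + 1024 + 2048 + 4096 + 8192 + 16384 + 32768 + 65536 + 131072 = 262143
Total = 138124 + 262143 = 400267


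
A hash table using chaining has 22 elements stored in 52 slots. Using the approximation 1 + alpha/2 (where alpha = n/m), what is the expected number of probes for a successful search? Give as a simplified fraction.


Load factor alpha = n/m = 22/52
Expected probes = 1 + alpha/2 = 1 + 22/(2*52)
= 1 + 22/104
= 104/104 + 22/104
= 126/104
Simplify: 63/52


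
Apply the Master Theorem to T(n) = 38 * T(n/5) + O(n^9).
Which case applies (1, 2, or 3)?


The Master Theorem: T(n) = a*T(n/b) + O(n^c)
  a = 38, b = 5, c = 9
log_b(a) = log_5(38) ~ 2.26
Compare b^c with a: 5^9 = 1953125 > 38, so c > log_b(a).
Since c > log_b(a), Case 3 applies.
T(n) = O(n^9)
Master Theorem case = 3


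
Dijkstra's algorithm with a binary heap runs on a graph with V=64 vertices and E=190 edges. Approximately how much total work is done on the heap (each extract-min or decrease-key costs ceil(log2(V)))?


Dijkstra with a binary heap: each vertex is extracted once, each edge may relax once.
Each heap operation costs O(log V).
V + E = 64 + 190 = 254
ceil(log2(64)) = 6 (since 2^5 = 32 < 64 <= 64 = 2^6)
Total heap work = (V+E) * ceil(log2(V)) = 254 * 6 = 1524


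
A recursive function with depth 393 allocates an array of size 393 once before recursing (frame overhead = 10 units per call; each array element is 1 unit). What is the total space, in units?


Array allocation: 393 units (allocated once)
Stack frames: 393 deep * 10 per frame = 3930 units
Total = 393 + 3930 = 4323


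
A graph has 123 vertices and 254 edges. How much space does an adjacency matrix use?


Adjacency matrix: V x V grid of entries
Space = V^2 = 123^2 = 123 * 123 = 15129


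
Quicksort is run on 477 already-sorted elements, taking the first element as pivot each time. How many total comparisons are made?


Sum of comparisons per partition:
476 + 475 + ... + 1 + 0
= 477 * (477 - 1) / 2
= 477 * 476 / 2
= 113526


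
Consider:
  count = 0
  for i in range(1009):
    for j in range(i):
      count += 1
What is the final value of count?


For each i, the inner loop runs i times:
  i=0: inner runs 0 times
  i=1: inner runs 1 time
  i=2: inner runs 2 times
  i=3: inner runs 3 times
  i=4: inner runs 4 times
  i=5: inner runs 5 times
  i=6: inner runs 6 times
  i=7: inner runs 7 times
  ...
Total = 0 + 1 + 2 + ... + 1008 = 1009*(1009-1)/2 = 508536


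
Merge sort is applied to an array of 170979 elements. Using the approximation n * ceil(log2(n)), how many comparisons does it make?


Merge sort divides the array into halves recursively.
Number of levels = ceil(log2(170979)) = 18
At each level, approximately n = 170979 comparisons are needed for merging.
Total comparisons ~ n * ceil(log2(n)) = 170979 * 18 = 3077622


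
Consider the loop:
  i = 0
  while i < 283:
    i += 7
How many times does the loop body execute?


Starting at i = 0, each iteration adds 7.
Iterations until i >= 283:
  Iteration 1: i = 0 -> i = 7
  Iteration 2: i = 7 -> i = 14
  Iteration 3: i = 14 -> i = 21
  Iteration 4: i = 21 -> i = 28
  Iteration 5: i = 28 -> i = 35
  Iteration 6: i = 35 -> i = 42
  Iteration 7: i = 42 -> i = 49
  Iteration 8: i = 49 -> i = 56
  ... continuing ...
Total iterations = ceil(283/7) = 41


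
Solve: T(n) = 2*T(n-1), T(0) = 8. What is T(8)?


Unrolling:
T(8) = 2*T(7) = 2^2*T(6) = ... = 2^8*T(0)
= 2^8 * 8
= 256 * 8 = 2048


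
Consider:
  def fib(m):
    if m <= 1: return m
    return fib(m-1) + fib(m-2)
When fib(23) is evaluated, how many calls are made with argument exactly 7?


Let N(m) = number of times fib(m) is called while evaluating fib(23).
N(23) = 1 (the initial call).
N(22) = 1 (only fib(23) calls it).
For 1 <= m <= 21: fib(m) is called by fib(m+1) and fib(m+2), so
  N(m) = N(m+1) + N(m+2).
fib(0) is called only by fib(2), so N(0) = N(2).
Walk down from m=23:
  N(23)=1, N(22)=1, N(21)=2, N(20)=3, N(19)=5, N(18)=8, N(17)=13, N(16)=21, N(15)=34, N(14)=55, N(13)=89, N(12)=144, N(11)=233, N(10)=377, N(9)=610, N(8)=987, N(7)=1597
N(7) = 1597


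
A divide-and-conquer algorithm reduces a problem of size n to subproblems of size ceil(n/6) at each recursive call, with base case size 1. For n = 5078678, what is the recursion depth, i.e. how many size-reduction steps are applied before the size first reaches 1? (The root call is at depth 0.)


Each step divides the size by 6 (rounding up); after k steps the size is ceil(n/6^k), which equals 1 exactly when 6^k >= n.
So the depth is the smallest k with 6^k >= 5078678, i.e. ceil(log_6(5078678)).
6^8 = 1679616 < 5078678 <= 10077696 = 6^9
Recursion depth = 9


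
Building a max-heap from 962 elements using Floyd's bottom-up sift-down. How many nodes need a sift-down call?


In a heap of 962 elements (0-indexed array):
  Last element index: 961
  Parent of last element: floor((961 - 1) / 2) = 480
  Internal nodes: indices 0 to 480
  Count = floor(962/2) = 481


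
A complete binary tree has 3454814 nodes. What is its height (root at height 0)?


In a complete binary tree, level k holds nodes 2^k .. 2^(k+1)-1 (1-indexed).
Height = floor(log2(n)) = floor(log2(3454814)) = 21
Check: 2^21 = 2097152 <= 3454814 < 4194304 = 2^22


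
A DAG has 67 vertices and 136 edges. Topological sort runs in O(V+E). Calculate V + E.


V = 67 (vertex processing)
E = 136 (edge processing)
V + E = 67 + 136 = 203


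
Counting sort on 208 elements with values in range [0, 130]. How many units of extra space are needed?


Output array size: 208 (to store sorted result)
Count array size: 131 (one slot per possible value, range 0 to 130)
Total extra space = 208 + 131 = 339


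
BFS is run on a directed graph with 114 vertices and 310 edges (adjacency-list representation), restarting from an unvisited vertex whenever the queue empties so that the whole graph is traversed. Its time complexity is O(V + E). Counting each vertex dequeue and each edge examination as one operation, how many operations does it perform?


A full BFS traversal dequeues each vertex exactly once and examines each directed edge exactly once.
V = 114 (vertex processing cost)
E = 310 (edge examination cost)
Total operations proportional to V + E = 114 + 310 = 424


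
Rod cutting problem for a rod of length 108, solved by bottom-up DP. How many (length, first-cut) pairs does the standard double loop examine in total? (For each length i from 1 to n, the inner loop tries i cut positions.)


For each subproblem length i = 1..108, the inner loop considers i possible first cuts.
Total = 1 + 2 + ... + 108
= 108*(108+1)/2
= 108*109/2 = 5886


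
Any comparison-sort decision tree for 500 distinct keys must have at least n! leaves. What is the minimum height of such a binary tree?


A binary decision tree of height h has at most 2^h leaves and needs at least n! of them, so h >= ceil(log2(n!)).
500! is far too large to multiply out, so use Stirling's series:
  ln(n!) ~ n ln n - n + (1/2) ln(2 pi n) + 1/(12n)  (error below 1/(360 n^3), negligible here)
  ln(500) = 6.2146081
  n ln n = 500 * 6.2146081 = 3107.3041
  (1/2) ln(2 pi * 500) = (1/2) ln(3141.5927) = 4.0262
  1/(12*500) = 0.0002
  ln(500!) ~ 3107.3041 - 500 + 4.0262 + 0.0002 = 2611.3305
Convert to base 2: log2(500!) = 2611.3305 / ln 2 = 2611.3305 / 0.69314718 = 3767.3536
ceil(3767.3536) = 3768


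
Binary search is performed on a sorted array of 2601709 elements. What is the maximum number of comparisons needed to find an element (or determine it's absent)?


Binary search halves the search space each comparison:
  Step 1: search space = 2601709 -> 1300854
  Step 2: search space = 1300854 -> 650427
  Step 3: search space = 650427 -> 325213
  Step 4: search space = 325213 -> 162606
  Step 5: search space = 162606 -> 81303
  Step 6: search space = 81303 -> 40651
  Step 7: search space = 40651 -> 20325
  Step 8: search space = 20325 -> 10162
  Step 9: search space = 10162 -> 5081
  Step 10: search space = 5081 -> 2540
  Step 11: search space = 2540 -> 1270
  Step 12: search space = 1270 -> 635
  Step 13: search space = 635 -> 317
  Step 14: search space = 317 -> 158
  Step 15: search space = 158 -> 79
  Step 16: search space = 79 -> 39
  Step 17: search space = 39 -> 19
  Step 18: search space = 19 -> 9
  Step 19: search space = 9 -> 4
  Step 20: search space = 4 -> 2
  Step 21: search space = 2 -> 1
  Step 22: search space = 1 (final check)
Maximum comparisons = floor(log2(2601709)) + 1 = 21 + 1 = 22


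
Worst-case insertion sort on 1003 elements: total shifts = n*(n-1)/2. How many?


Sum of shifts = 1 + 2 + 3 + ... + 1002
= 1003 * 1002 / 2
= 1005006 / 2
= 502503


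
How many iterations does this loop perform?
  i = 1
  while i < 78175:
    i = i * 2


The loop variable doubles each iteration:
i = 1 -> 2 -> 4 -> 8 -> 16 -> 32 -> 64 -> 128 -> 256 -> 512 -> 1024 -> 2048 -> 4096 -> 8192 -> 16384 -> 32768 -> 65536 -> 131072 (stop, 131072 >= 78175)
Number of doublings = ceil(log2(78175)) = 17


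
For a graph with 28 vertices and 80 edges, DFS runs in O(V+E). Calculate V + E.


A full DFS traversal visits each vertex once and examines each edge once.
V = 28
E = 80
Sum = 28 + 80 = 108


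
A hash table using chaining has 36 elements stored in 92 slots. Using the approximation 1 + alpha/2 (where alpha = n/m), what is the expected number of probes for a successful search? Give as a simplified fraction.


Load factor alpha = n/m = 36/92
Expected probes = 1 + alpha/2 = 1 + 36/(2*92)
= 1 + 36/184
= 184/184 + 36/184
= 220/184
Simplify: 55/46


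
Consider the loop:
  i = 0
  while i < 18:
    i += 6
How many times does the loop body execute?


Starting at i = 0, each iteration adds 6.
Iterations until i >= 18:
  Iteration 1: i = 0 -> i = 6
  Iteration 2: i = 6 -> i = 12
  Iteration 3: i = 12 -> i = 18
Total iterations = ceil(18/6) = 3


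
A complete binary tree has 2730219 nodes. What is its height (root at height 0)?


In a complete binary tree, level k holds nodes 2^k .. 2^(k+1)-1 (1-indexed).
Height = floor(log2(n)) = floor(log2(2730219)) = 21
Check: 2^21 = 2097152 <= 2730219 < 4194304 = 2^22


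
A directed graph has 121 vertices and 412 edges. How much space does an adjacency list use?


Adjacency list: one list head per vertex + one entry per edge
Vertex heads: 121
Edge entries: 412
Total = 121 + 412 = 533


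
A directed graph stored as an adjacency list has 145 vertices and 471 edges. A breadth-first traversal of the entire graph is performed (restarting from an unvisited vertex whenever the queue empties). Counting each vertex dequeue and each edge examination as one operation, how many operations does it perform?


A full BFS traversal dequeues each vertex once and examines each edge once.
Vertex visits: 145
Edge visits: 471
V + E = 145 + 471 = 616


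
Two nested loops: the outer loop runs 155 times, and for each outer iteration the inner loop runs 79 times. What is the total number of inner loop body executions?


Outer loop: 155 iterations
Inner loop: 79 iterations per outer iteration
Total = 155 * 79 = 12245


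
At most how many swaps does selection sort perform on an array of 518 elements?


Each of the 517 passes places one element in its final position.
Pass 1: swap minimum into position 0
Pass 2: swap minimum of remaining into position 1
...
Pass 517: last two elements, one swap
Maximum swaps = 518 - 1 = 517


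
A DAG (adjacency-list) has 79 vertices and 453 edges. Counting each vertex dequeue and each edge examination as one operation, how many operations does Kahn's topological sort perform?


V = 79 (vertex processing)
E = 453 (edge processing)
V + E = 79 + 453 = 532


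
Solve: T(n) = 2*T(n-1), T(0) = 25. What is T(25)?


Unrolling:
T(25) = 2*T(24) = 2^2*T(23) = ... = 2^25*T(0)
= 2^25 * 25
= 33554432 * 25 = 838860800


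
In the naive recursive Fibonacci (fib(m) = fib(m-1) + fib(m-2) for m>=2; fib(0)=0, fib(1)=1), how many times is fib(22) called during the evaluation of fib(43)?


Let N(m) = number of times fib(m) is called while evaluating fib(43).
N(43) = 1 (the initial call).
N(42) = 1 (only fib(43) calls it).
For 1 <= m <= 41: fib(m) is called by fib(m+1) and fib(m+2), so
  N(m) = N(m+1) + N(m+2).
fib(0) is called only by fib(2), so N(0) = N(2).
Walk down from m=43:
  N(43)=1, N(42)=1, N(41)=2, N(40)=3, N(39)=5, N(38)=8, N(37)=13, N(36)=21, N(35)=34, N(34)=55, N(33)=89, N(32)=144, N(31)=233, N(30)=377, N(29)=610, N(28)=987, N(27)=1597, N(26)=2584, N(25)=4181, N(24)=6765, N(23)=10946, N(22)=17711
N(22) = 17711


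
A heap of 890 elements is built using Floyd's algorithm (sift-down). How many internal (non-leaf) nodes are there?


Leaf nodes occupy roughly half the array.
Sift-down is called for each internal node, starting from the last one.
Internal nodes = floor(n/2) = floor(890/2) = 445


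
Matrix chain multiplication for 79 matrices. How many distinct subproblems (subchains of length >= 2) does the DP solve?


Subproblems are indexed by (i, j) where i < j.
Number of such pairs = n*(n-1)/2
= 79 * 78 / 2
= 3081
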